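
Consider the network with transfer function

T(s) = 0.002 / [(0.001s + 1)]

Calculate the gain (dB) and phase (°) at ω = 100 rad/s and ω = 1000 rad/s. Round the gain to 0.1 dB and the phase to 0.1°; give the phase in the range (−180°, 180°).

At ω = 100 rad/s:
pole (1 + j100·0.001) = 1 + j0.1 → |·| ≈ 1.005, ∠ ≈ 5.71°
|T| = 0.002 · 1 / (1.005) ≈ 0.00199
Gain = 20 log₁₀(0.00199) ≈ -54.02 dB
∠T = (0°) − (5.71°) = -5.71°

At ω = 1000 rad/s:
pole (1 + j1000·0.001) = 1 + j1 → |·| ≈ 1.4142, ∠ ≈ 45.00°
|T| = 0.002 · 1 / (1.4142) ≈ 0.0014142
Gain = 20 log₁₀(0.0014142) ≈ -56.99 dB
∠T = (0°) − (45.00°) = -45.00°

ω = 100: -54.0 dB, -5.7°; ω = 1000: -57.0 dB, -45.0°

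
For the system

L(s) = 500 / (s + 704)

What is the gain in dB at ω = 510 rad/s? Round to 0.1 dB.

-4.8 dB

At s = jω = j510:
pole (s+704): 704 + j510 → |·| = √(704²+510²) = √755716 ≈ 869.32, ∠ = arctan(510/704) ≈ 35.92°
|L| = 500 / 869.32 ≈ 0.57516
Gain = 20 log₁₀(0.57516) ≈ -4.80 dB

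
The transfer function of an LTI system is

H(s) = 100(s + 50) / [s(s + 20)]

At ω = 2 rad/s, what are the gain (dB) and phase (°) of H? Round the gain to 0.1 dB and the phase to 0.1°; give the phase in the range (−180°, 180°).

At s = jω = j2:
zero (s+50): 50 + j2 → |·| = √(50²+2²) = √2504 ≈ 50.04, ∠ = arctan(2/50) ≈ 2.29°
pole (s+20): 20 + j2 → |·| = √(20²+2²) = √404 ≈ 20.1, ∠ = arctan(2/20) ≈ 5.71°
pole at origin: |s| = 2, ∠ = 90.00° (in denominator)
|H| = 100 · 50.04 / 40.2 ≈ 124.48
Gain = 20 log₁₀(124.48) ≈ 41.90 dB
∠H = 2.29° − 95.71° = -93.42°

41.9 dB, -93.4°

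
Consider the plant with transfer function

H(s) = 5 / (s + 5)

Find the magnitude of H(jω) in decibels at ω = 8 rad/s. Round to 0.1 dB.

At s = jω = j8:
pole (s+5): 5 + j8 → |·| = √(5²+8²) = √89 ≈ 9.434, ∠ = arctan(8/5) ≈ 57.99°
|H| = 5 / 9.434 ≈ 0.53
Gain = 20 log₁₀(0.53) ≈ -5.51 dB

-5.5 dB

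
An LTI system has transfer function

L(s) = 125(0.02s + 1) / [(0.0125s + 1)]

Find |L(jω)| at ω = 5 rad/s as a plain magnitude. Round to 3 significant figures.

125

At ω = 5 rad/s:
zero (1 + j5·0.02) = 1 + j0.1 → |·| ≈ 1.005, ∠ ≈ 5.71°
pole (1 + j5·0.0125) = 1 + j0.0625 → |·| ≈ 1.002, ∠ ≈ 3.58°
|L| = 125 · 1.005 / (1.002) ≈ 125.37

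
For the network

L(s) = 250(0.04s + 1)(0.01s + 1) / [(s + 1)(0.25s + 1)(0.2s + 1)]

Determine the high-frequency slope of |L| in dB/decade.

Each pole contributes −20 dB/decade at high frequency; each zero contributes +20 dB/decade.
Net: 2 zero(s) − 3 pole(s) → -20 dB/decade.

-20 dB/decade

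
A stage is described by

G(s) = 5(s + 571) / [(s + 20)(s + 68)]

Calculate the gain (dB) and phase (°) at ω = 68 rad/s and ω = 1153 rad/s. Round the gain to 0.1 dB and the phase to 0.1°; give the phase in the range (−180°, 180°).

At s = jω = j68:
zero (s+571): 571 + j68 → |·| = √(571²+68²) = √330665 ≈ 575.03, ∠ = arctan(68/571) ≈ 6.79°
pole (s+20): 20 + j68 → |·| = √(20²+68²) = √5024 ≈ 70.88, ∠ = arctan(68/20) ≈ 73.61°
pole (s+68): 68 + j68 → |·| = √(68²+68²) = √9248 ≈ 96.167, ∠ = arctan(68/68) ≈ 45.00°
|G| = 5 · 575.03 / 6816.3 ≈ 0.42181
Gain = 20 log₁₀(0.42181) ≈ -7.50 dB
∠G = 6.79° − 118.61° = -111.82°

At s = jω = j1153:
zero (s+571): 571 + j1153 → |·| = √(571²+1153²) = √1655450 ≈ 1286.6, ∠ = arctan(1153/571) ≈ 63.65°
pole (s+20): 20 + j1153 → |·| = √(20²+1153²) = √1329809 ≈ 1153.2, ∠ = arctan(1153/20) ≈ 89.01°
pole (s+68): 68 + j1153 → |·| = √(68²+1153²) = √1334033 ≈ 1155, ∠ = arctan(1153/68) ≈ 86.62°
|G| = 5 · 1286.6 / 1.3319e+06 ≈ 0.0048299
Gain = 20 log₁₀(0.0048299) ≈ -46.32 dB
∠G = 63.65° − 175.63° = -111.98°

ω = 68: -7.5 dB, -111.8°; ω = 1153: -46.3 dB, -112.0°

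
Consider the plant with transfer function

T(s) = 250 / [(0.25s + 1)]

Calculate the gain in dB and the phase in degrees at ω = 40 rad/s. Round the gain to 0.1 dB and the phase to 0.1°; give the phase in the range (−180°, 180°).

27.9 dB, -84.3°

At ω = 40 rad/s:
pole (1 + j40·0.25) = 1 + j10 → |·| ≈ 10.05, ∠ ≈ 84.29°
|T| = 250 · 1 / (10.05) ≈ 24.876
Gain = 20 log₁₀(24.876) ≈ 27.92 dB
∠T = (0°) − (84.29°) = -84.29°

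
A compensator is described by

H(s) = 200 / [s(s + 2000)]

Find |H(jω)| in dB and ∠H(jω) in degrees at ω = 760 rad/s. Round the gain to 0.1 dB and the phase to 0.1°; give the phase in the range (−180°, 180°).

At s = jω = j760:
pole (s+2000): 2000 + j760 → |·| = √(2000²+760²) = √4577600 ≈ 2139.5, ∠ = arctan(760/2000) ≈ 20.81°
pole at origin: |s| = 760, ∠ = 90.00° (in denominator)
|H| = 200 / 1.626e+06 ≈ 0.000123
Gain = 20 log₁₀(0.000123) ≈ -78.20 dB
∠H = 0.00° − 110.81° = -110.81°

-78.2 dB, -110.8°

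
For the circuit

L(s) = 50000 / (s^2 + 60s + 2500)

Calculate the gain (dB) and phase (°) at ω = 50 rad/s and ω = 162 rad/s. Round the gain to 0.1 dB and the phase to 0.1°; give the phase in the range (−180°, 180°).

At s = jω = j50:
quadratic: (j50)² + 60·j50 + 2500 = 0 + j3000 → |·| ≈ 3000, ∠ ≈ 90.00°
|L| = 50000 / 3000 ≈ 16.667
Gain = 20 log₁₀(16.667) ≈ 24.44 dB
∠L = 0.00° − 90.00° = -90.00°

At s = jω = j162:
quadratic: (j162)² + 60·j162 + 2500 = -23744 + j9720 → |·| ≈ 25656, ∠ ≈ 157.74°
|L| = 50000 / 25656 ≈ 1.9489
Gain = 20 log₁₀(1.9489) ≈ 5.80 dB
∠L = 0.00° − 157.74° = -157.74°

ω = 50: 24.4 dB, -90.0°; ω = 162: 5.8 dB, -157.7°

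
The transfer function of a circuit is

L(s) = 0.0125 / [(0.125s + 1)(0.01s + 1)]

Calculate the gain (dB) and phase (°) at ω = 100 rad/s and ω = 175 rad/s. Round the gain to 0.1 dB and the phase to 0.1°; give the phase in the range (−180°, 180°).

At ω = 100 rad/s:
pole (1 + j100·0.125) = 1 + j12.5 → |·| ≈ 12.54, ∠ ≈ 85.43°
pole (1 + j100·0.01) = 1 + j1 → |·| ≈ 1.4142, ∠ ≈ 45.00°
|L| = 0.0125 · 1 / (12.54 · 1.4142) ≈ 0.00070486
Gain = 20 log₁₀(0.00070486) ≈ -63.04 dB
∠L = (0°) − (85.43° + 45.00°) = -130.43°

At ω = 175 rad/s:
pole (1 + j175·0.125) = 1 + j21.875 → |·| ≈ 21.898, ∠ ≈ 87.38°
pole (1 + j175·0.01) = 1 + j1.75 → |·| ≈ 2.0156, ∠ ≈ 60.26°
|L| = 0.0125 · 1 / (21.898 · 2.0156) ≈ 0.00028321
Gain = 20 log₁₀(0.00028321) ≈ -70.96 dB
∠L = (0°) − (87.38° + 60.26°) = -147.64°

ω = 100: -63.0 dB, -130.4°; ω = 175: -71.0 dB, -147.6°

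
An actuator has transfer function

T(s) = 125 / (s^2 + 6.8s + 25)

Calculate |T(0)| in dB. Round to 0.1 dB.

T(0) = 125 / 25 = 5
20 log₁₀(5) ≈ 13.98 dB

14.0 dB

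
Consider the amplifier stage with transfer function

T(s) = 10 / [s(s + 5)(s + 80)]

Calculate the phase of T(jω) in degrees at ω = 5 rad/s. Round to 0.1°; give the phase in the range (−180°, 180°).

At s = jω = j5:
pole (s+5): 5 + j5 → |·| = √(5²+5²) = √50 ≈ 7.0711, ∠ = arctan(5/5) ≈ 45.00°
pole (s+80): 80 + j5 → |·| = √(80²+5²) = √6425 ≈ 80.156, ∠ = arctan(5/80) ≈ 3.58°
pole at origin: |s| = 5, ∠ = 90.00° (in denominator)
∠T = 0.00° − 138.58° = -138.58°

-138.6°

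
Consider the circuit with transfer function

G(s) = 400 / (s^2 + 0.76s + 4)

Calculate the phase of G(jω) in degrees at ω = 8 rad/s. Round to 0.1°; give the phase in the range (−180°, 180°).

-174.2°

At s = jω = j8:
quadratic: (j8)² + 0.76·j8 + 4 = -60 + j6.08 → |·| ≈ 60.307, ∠ ≈ 174.21°
∠G = 0.00° − 174.21° = -174.21°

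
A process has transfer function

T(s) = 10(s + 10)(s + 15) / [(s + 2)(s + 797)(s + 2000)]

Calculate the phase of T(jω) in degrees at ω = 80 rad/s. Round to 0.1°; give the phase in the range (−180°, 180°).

65.7°

At s = jω = j80:
zero (s+10): 10 + j80 → |·| = √(10²+80²) = √6500 ≈ 80.623, ∠ = arctan(80/10) ≈ 82.87°
zero (s+15): 15 + j80 → |·| = √(15²+80²) = √6625 ≈ 81.394, ∠ = arctan(80/15) ≈ 79.38°
pole (s+2): 2 + j80 → |·| = √(2²+80²) = √6404 ≈ 80.025, ∠ = arctan(80/2) ≈ 88.57°
pole (s+797): 797 + j80 → |·| = √(797²+80²) = √641609 ≈ 801, ∠ = arctan(80/797) ≈ 5.73°
pole (s+2000): 2000 + j80 → |·| = √(2000²+80²) = √4006400 ≈ 2001.6, ∠ = arctan(80/2000) ≈ 2.29°
∠T = 162.25° − 96.59° = 65.66°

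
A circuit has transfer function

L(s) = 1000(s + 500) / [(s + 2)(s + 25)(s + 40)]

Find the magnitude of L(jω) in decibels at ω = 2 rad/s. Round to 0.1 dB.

44.9 dB

At s = jω = j2:
zero (s+500): 500 + j2 → |·| = √(500²+2²) = √250004 ≈ 500, ∠ = arctan(2/500) ≈ 0.23°
pole (s+2): 2 + j2 → |·| = √(2²+2²) = √8 ≈ 2.8284, ∠ = arctan(2/2) ≈ 45.00°
pole (s+25): 25 + j2 → |·| = √(25²+2²) = √629 ≈ 25.08, ∠ = arctan(2/25) ≈ 4.57°
pole (s+40): 40 + j2 → |·| = √(40²+2²) = √1604 ≈ 40.05, ∠ = arctan(2/40) ≈ 2.86°
|L| = 1000 · 500 / 2841 ≈ 175.99
Gain = 20 log₁₀(175.99) ≈ 44.91 dB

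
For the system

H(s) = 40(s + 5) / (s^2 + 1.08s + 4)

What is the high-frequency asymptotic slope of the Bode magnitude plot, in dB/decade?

-20 dB/decade

Each pole contributes −20 dB/decade at high frequency; each zero contributes +20 dB/decade.
Net: 1 zero(s) − 2 pole(s) → -20 dB/decade.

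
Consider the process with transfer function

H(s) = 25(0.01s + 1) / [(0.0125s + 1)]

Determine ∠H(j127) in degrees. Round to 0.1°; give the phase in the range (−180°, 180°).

-6.0°

At ω = 127 rad/s:
zero (1 + j127·0.01) = 1 + j1.27 → |·| ≈ 1.6164, ∠ ≈ 51.78°
pole (1 + j127·0.0125) = 1 + j1.5875 → |·| ≈ 1.8762, ∠ ≈ 57.79°
∠H = (51.78°) − (57.79°) = -6.01°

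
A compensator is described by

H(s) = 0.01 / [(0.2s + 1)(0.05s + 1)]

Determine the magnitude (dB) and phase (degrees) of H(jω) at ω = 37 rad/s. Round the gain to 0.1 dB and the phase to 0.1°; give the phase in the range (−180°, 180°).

-63.9 dB, -143.9°

At ω = 37 rad/s:
pole (1 + j37·0.2) = 1 + j7.4 → |·| ≈ 7.4673, ∠ ≈ 82.30°
pole (1 + j37·0.05) = 1 + j1.85 → |·| ≈ 2.103, ∠ ≈ 61.61°
|H| = 0.01 · 1 / (7.4673 · 2.103) ≈ 0.00063679
Gain = 20 log₁₀(0.00063679) ≈ -63.92 dB
∠H = (0°) − (82.30° + 61.61°) = -143.91°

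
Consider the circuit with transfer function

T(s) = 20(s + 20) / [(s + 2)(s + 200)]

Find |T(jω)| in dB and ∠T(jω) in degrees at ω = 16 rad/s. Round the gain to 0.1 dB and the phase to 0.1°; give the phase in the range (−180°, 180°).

At s = jω = j16:
zero (s+20): 20 + j16 → |·| = √(20²+16²) = √656 ≈ 25.612, ∠ = arctan(16/20) ≈ 38.66°
pole (s+2): 2 + j16 → |·| = √(2²+16²) = √260 ≈ 16.125, ∠ = arctan(16/2) ≈ 82.87°
pole (s+200): 200 + j16 → |·| = √(200²+16²) = √40256 ≈ 200.64, ∠ = arctan(16/200) ≈ 4.57°
|T| = 20 · 25.612 / 3235.3 ≈ 0.15833
Gain = 20 log₁₀(0.15833) ≈ -16.01 dB
∠T = 38.66° − 87.44° = -48.78°

-16.0 dB, -48.8°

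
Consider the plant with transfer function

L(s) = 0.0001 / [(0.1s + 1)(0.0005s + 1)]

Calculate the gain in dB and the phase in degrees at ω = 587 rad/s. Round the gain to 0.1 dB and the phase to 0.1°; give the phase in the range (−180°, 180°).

-115.7 dB, -105.4°

At ω = 587 rad/s:
pole (1 + j587·0.1) = 1 + j58.7 → |·| ≈ 58.709, ∠ ≈ 89.02°
pole (1 + j587·0.0005) = 1 + j0.2935 → |·| ≈ 1.0422, ∠ ≈ 16.36°
|L| = 0.0001 · 1 / (58.709 · 1.0422) ≈ 1.6343e-06
Gain = 20 log₁₀(1.6343e-06) ≈ -115.73 dB
∠L = (0°) − (89.02° + 16.36°) = -105.38°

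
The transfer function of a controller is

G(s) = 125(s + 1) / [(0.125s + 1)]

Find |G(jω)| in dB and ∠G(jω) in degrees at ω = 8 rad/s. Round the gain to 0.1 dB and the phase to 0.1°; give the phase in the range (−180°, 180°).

At ω = 8 rad/s:
zero (1 + j8·1) = 1 + j8 → |·| ≈ 8.0623, ∠ ≈ 82.87°
pole (1 + j8·0.125) = 1 + j1 → |·| ≈ 1.4142, ∠ ≈ 45.00°
|G| = 125 · 8.0623 / (1.4142) ≈ 712.62
Gain = 20 log₁₀(712.62) ≈ 57.06 dB
∠G = (82.87°) − (45.00°) = 37.87°

57.1 dB, 37.9°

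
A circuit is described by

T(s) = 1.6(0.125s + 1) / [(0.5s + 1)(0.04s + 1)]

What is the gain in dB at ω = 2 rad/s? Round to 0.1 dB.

1.3 dB

At ω = 2 rad/s:
zero (1 + j2·0.125) = 1 + j0.25 → |·| ≈ 1.0308, ∠ ≈ 14.04°
pole (1 + j2·0.5) = 1 + j1 → |·| ≈ 1.4142, ∠ ≈ 45.00°
pole (1 + j2·0.04) = 1 + j0.08 → |·| ≈ 1.0032, ∠ ≈ 4.57°
|T| = 1.6 · 1.0308 / (1.4142 · 1.0032) ≈ 1.1625
Gain = 20 log₁₀(1.1625) ≈ 1.31 dB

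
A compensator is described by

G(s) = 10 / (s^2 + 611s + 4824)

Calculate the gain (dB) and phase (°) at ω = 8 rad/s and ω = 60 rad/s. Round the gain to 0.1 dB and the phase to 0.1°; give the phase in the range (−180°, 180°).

Substitute s = j8:
Numerator: 10 = 10 + j0
Denominator: (j8)^2 + 611(j8) + 4824 = 4760 + j4888
|N| = √(10² + 0²) ≈ 10, ∠N ≈ 0.00°
|D| = √(4760² + 4888²) ≈ 6822.8, ∠D ≈ 45.76°
|G| = 10 / 6822.8 ≈ 0.0014657
Gain = 20 log₁₀(0.0014657) ≈ -56.68 dB
∠G = 0.00° − 45.76° = -45.76°

Substitute s = j60:
Numerator: 10 = 10 + j0
Denominator: (j60)^2 + 611(j60) + 4824 = 1224 + j36660
|N| = √(10² + 0²) ≈ 10, ∠N ≈ 0.00°
|D| = √(1224² + 36660²) ≈ 36680, ∠D ≈ 88.09°
|G| = 10 / 36680 ≈ 0.00027263
Gain = 20 log₁₀(0.00027263) ≈ -71.29 dB
∠G = 0.00° − 88.09° = -88.09°

ω = 8: -56.7 dB, -45.8°; ω = 60: -71.3 dB, -88.1°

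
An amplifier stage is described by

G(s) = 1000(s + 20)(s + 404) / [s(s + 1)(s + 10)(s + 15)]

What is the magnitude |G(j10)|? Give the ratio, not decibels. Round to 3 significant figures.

353

At s = jω = j10:
zero (s+20): 20 + j10 → |·| = √(20²+10²) = √500 ≈ 22.361, ∠ = arctan(10/20) ≈ 26.57°
zero (s+404): 404 + j10 → |·| = √(404²+10²) = √163316 ≈ 404.12, ∠ = arctan(10/404) ≈ 1.42°
pole (s+1): 1 + j10 → |·| = √(1²+10²) = √101 ≈ 10.05, ∠ = arctan(10/1) ≈ 84.29°
pole (s+10): 10 + j10 → |·| = √(10²+10²) = √200 ≈ 14.142, ∠ = arctan(10/10) ≈ 45.00°
pole (s+15): 15 + j10 → |·| = √(15²+10²) = √325 ≈ 18.028, ∠ = arctan(10/15) ≈ 33.69°
pole at origin: |s| = 10, ∠ = 90.00° (in denominator)
|G| = 1000 · 9036.5 / 25623 ≈ 352.67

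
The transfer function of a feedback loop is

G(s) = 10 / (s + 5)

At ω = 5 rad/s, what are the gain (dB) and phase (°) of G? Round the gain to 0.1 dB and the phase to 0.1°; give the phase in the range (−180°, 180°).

3.0 dB, -45.0°

At s = jω = j5:
pole (s+5): 5 + j5 → |·| = √(5²+5²) = √50 ≈ 7.0711, ∠ = arctan(5/5) ≈ 45.00°
|G| = 10 / 7.0711 ≈ 1.4142
Gain = 20 log₁₀(1.4142) ≈ 3.01 dB
∠G = 0.00° − 45.00° = -45.00°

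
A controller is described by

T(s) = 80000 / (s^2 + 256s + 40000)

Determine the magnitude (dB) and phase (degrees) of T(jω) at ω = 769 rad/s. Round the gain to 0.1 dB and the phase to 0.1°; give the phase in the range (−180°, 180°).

-17.3 dB, -160.4°

At s = jω = j769:
quadratic: (j769)² + 256·j769 + 40000 = -551361 + j196864 → |·| ≈ 5.8545e+05, ∠ ≈ 160.35°
|T| = 80000 / 5.8545e+05 ≈ 0.13665
Gain = 20 log₁₀(0.13665) ≈ -17.29 dB
∠T = 0.00° − 160.35° = -160.35°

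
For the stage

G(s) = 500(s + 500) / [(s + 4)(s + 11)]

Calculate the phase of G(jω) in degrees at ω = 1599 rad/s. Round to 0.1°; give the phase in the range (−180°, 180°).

-106.8°

At s = jω = j1599:
zero (s+500): 500 + j1599 → |·| = √(500²+1599²) = √2806801 ≈ 1675.4, ∠ = arctan(1599/500) ≈ 72.64°
pole (s+4): 4 + j1599 → |·| = √(4²+1599²) = √2556817 ≈ 1599, ∠ = arctan(1599/4) ≈ 89.86°
pole (s+11): 11 + j1599 → |·| = √(11²+1599²) = √2556922 ≈ 1599, ∠ = arctan(1599/11) ≈ 89.61°
∠G = 72.64° − 179.47° = -106.83°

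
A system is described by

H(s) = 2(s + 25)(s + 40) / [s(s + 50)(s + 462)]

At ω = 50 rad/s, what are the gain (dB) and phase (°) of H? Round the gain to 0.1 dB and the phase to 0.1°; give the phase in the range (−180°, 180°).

-47.2 dB, -26.4°

At s = jω = j50:
zero (s+25): 25 + j50 → |·| = √(25²+50²) = √3125 ≈ 55.902, ∠ = arctan(50/25) ≈ 63.43°
zero (s+40): 40 + j50 → |·| = √(40²+50²) = √4100 ≈ 64.031, ∠ = arctan(50/40) ≈ 51.34°
pole (s+50): 50 + j50 → |·| = √(50²+50²) = √5000 ≈ 70.711, ∠ = arctan(50/50) ≈ 45.00°
pole (s+462): 462 + j50 → |·| = √(462²+50²) = √215944 ≈ 464.7, ∠ = arctan(50/462) ≈ 6.18°
pole at origin: |s| = 50, ∠ = 90.00° (in denominator)
|H| = 2 · 3579.5 / 1.643e+06 ≈ 0.0043573
Gain = 20 log₁₀(0.0043573) ≈ -47.22 dB
∠H = 114.77° − 141.18° = -26.41°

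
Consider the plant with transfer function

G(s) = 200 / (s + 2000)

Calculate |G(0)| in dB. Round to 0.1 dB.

G(0) = 200 / (2000) = 0.1
20 log₁₀(0.1) ≈ -20.00 dB

-20.0 dB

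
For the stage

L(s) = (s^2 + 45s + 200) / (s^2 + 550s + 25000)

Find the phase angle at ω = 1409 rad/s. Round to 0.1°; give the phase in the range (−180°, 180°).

Substitute s = j1409:
Numerator: (j1409)^2 + 45(j1409) + 200 = -1985081 + j63405
Denominator: (j1409)^2 + 550(j1409) + 25000 = -1960281 + j774950
|N| = √(1985081² + 63405²) ≈ 1.9861e+06, ∠N ≈ 178.17°
|D| = √(1960281² + 774950²) ≈ 2.1079e+06, ∠D ≈ 158.43°
∠L = 178.17° − 158.43° = 19.74°

19.7°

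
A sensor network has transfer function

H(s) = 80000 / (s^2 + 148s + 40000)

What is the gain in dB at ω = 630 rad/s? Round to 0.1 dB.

-13.3 dB

At s = jω = j630:
quadratic: (j630)² + 148·j630 + 40000 = -356900 + j93240 → |·| ≈ 3.6888e+05, ∠ ≈ 165.36°
|H| = 80000 / 3.6888e+05 ≈ 0.21687
Gain = 20 log₁₀(0.21687) ≈ -13.28 dB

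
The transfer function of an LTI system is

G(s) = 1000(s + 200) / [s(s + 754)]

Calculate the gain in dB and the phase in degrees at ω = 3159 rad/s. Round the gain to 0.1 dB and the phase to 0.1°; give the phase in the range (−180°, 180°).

-10.2 dB, -80.2°

At s = jω = j3159:
zero (s+200): 200 + j3159 → |·| = √(200²+3159²) = √10019281 ≈ 3165.3, ∠ = arctan(3159/200) ≈ 86.38°
pole (s+754): 754 + j3159 → |·| = √(754²+3159²) = √10547797 ≈ 3247.7, ∠ = arctan(3159/754) ≈ 76.58°
pole at origin: |s| = 3159, ∠ = 90.00° (in denominator)
|G| = 1000 · 3165.3 / 1.0259e+07 ≈ 0.30854
Gain = 20 log₁₀(0.30854) ≈ -10.21 dB
∠G = 86.38° − 166.58° = -80.20°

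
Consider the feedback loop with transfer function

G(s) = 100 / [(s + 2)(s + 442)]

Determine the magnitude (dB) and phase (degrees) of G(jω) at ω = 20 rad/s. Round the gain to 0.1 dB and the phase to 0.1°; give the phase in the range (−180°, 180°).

At s = jω = j20:
pole (s+2): 2 + j20 → |·| = √(2²+20²) = √404 ≈ 20.1, ∠ = arctan(20/2) ≈ 84.29°
pole (s+442): 442 + j20 → |·| = √(442²+20²) = √195764 ≈ 442.45, ∠ = arctan(20/442) ≈ 2.59°
|G| = 100 / 8893.2 ≈ 0.011245
Gain = 20 log₁₀(0.011245) ≈ -38.98 dB
∠G = 0.00° − 86.88° = -86.88°

-39.0 dB, -86.9°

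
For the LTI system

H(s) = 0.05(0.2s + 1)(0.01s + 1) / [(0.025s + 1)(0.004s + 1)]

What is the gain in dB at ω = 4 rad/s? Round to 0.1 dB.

-23.9 dB

At ω = 4 rad/s:
zero (1 + j4·0.2) = 1 + j0.8 → |·| ≈ 1.2806, ∠ ≈ 38.66°
zero (1 + j4·0.01) = 1 + j0.04 → |·| ≈ 1.0008, ∠ ≈ 2.29°
pole (1 + j4·0.025) = 1 + j0.1 → |·| ≈ 1.005, ∠ ≈ 5.71°
pole (1 + j4·0.004) = 1 + j0.016 → |·| ≈ 1.0001, ∠ ≈ 0.92°
|H| = 0.05 · 1.2806 · 1.0008 / (1.005 · 1.0001) ≈ 0.063756
Gain = 20 log₁₀(0.063756) ≈ -23.91 dB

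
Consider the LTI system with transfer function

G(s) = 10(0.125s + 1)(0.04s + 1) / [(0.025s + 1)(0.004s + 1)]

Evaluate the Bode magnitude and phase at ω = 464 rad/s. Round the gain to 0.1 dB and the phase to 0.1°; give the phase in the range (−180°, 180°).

52.9 dB, 29.2°

At ω = 464 rad/s:
zero (1 + j464·0.125) = 1 + j58 → |·| ≈ 58.009, ∠ ≈ 89.01°
zero (1 + j464·0.04) = 1 + j18.56 → |·| ≈ 18.587, ∠ ≈ 86.92°
pole (1 + j464·0.025) = 1 + j11.6 → |·| ≈ 11.643, ∠ ≈ 85.07°
pole (1 + j464·0.004) = 1 + j1.856 → |·| ≈ 2.1083, ∠ ≈ 61.68°
|G| = 10 · 58.009 · 18.587 / (11.643 · 2.1083) ≈ 439.25
Gain = 20 log₁₀(439.25) ≈ 52.85 dB
∠G = (89.01° + 86.92°) − (85.07° + 61.68°) = 29.18°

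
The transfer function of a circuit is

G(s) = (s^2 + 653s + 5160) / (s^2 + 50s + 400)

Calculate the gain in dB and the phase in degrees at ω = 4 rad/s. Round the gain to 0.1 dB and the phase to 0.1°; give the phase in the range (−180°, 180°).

Substitute s = j4:
Numerator: (j4)^2 + 653(j4) + 5160 = 5144 + j2612
Denominator: (j4)^2 + 50(j4) + 400 = 384 + j200
|N| = √(5144² + 2612²) ≈ 5769.2, ∠N ≈ 26.92°
|D| = √(384² + 200²) ≈ 432.96, ∠D ≈ 27.51°
|G| = 5769.2 / 432.96 ≈ 13.325
Gain = 20 log₁₀(13.325) ≈ 22.49 dB
∠G = 26.92° − 27.51° = -0.59°

22.5 dB, -0.6°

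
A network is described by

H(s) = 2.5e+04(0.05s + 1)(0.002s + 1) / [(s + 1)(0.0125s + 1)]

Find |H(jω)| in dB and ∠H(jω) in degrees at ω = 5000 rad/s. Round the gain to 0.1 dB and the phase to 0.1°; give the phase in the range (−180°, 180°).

At ω = 5000 rad/s:
zero (1 + j5000·0.05) = 1 + j250 → |·| ≈ 250, ∠ ≈ 89.77°
zero (1 + j5000·0.002) = 1 + j10 → |·| ≈ 10.05, ∠ ≈ 84.29°
pole (1 + j5000·1) = 1 + j5000 → |·| ≈ 5000, ∠ ≈ 89.99°
pole (1 + j5000·0.0125) = 1 + j62.5 → |·| ≈ 62.508, ∠ ≈ 89.08°
|H| = 2.5e+04 · 250 · 10.05 / (5000 · 62.508) ≈ 200.97
Gain = 20 log₁₀(200.97) ≈ 46.06 dB
∠H = (89.77° + 84.29°) − (89.99° + 89.08°) = -5.01°

46.1 dB, -5.0°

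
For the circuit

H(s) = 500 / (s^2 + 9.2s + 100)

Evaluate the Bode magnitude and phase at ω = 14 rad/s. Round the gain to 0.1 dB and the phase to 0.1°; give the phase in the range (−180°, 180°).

9.9 dB, -126.7°

At s = jω = j14:
quadratic: (j14)² + 9.2·j14 + 100 = -96 + j128.8 → |·| ≈ 160.64, ∠ ≈ 126.70°
|H| = 500 / 160.64 ≈ 3.1125
Gain = 20 log₁₀(3.1125) ≈ 9.86 dB
∠H = 0.00° − 126.70° = -126.70°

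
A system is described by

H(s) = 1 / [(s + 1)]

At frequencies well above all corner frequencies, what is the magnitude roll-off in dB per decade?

Each pole contributes −20 dB/decade at high frequency; each zero contributes +20 dB/decade.
Net: 0 zero(s) − 1 pole(s) → -20 dB/decade.

-20 dB/decade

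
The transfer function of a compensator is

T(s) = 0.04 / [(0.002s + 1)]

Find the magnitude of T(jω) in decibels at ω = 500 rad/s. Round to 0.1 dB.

-31.0 dB

At ω = 500 rad/s:
pole (1 + j500·0.002) = 1 + j1 → |·| ≈ 1.4142, ∠ ≈ 45.00°
|T| = 0.04 · 1 / (1.4142) ≈ 0.028285
Gain = 20 log₁₀(0.028285) ≈ -30.97 dB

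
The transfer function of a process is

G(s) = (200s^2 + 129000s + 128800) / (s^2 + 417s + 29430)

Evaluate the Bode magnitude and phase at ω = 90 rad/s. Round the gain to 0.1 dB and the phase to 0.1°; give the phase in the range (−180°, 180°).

48.7 dB, 36.9°

Substitute s = j90:
Numerator: 200(j90)^2 + 129000(j90) + 128800 = -1491200 + j11610000
Denominator: (j90)^2 + 417(j90) + 29430 = 21330 + j37530
|N| = √(1491200² + 11610000²) ≈ 1.1705e+07, ∠N ≈ 97.32°
|D| = √(21330² + 37530²) ≈ 43168, ∠D ≈ 60.39°
|G| = 1.1705e+07 / 43168 ≈ 271.15
Gain = 20 log₁₀(271.15) ≈ 48.66 dB
∠G = 97.32° − 60.39° = 36.93°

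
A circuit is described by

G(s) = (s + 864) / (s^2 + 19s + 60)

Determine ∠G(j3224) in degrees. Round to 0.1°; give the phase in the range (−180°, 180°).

-104.7°

Substitute s = j3224:
Numerator: (j3224) + 864 = 864 + j3224
Denominator: (j3224)^2 + 19(j3224) + 60 = -10394116 + j61256
|N| = √(864² + 3224²) ≈ 3337.8, ∠N ≈ 75.00°
|D| = √(10394116² + 61256²) ≈ 1.0394e+07, ∠D ≈ 179.66°
∠G = 75.00° − 179.66° = -104.66°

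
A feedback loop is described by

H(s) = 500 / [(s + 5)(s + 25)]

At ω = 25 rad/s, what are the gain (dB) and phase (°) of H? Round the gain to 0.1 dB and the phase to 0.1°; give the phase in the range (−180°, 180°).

At s = jω = j25:
pole (s+5): 5 + j25 → |·| = √(5²+25²) = √650 ≈ 25.495, ∠ = arctan(25/5) ≈ 78.69°
pole (s+25): 25 + j25 → |·| = √(25²+25²) = √1250 ≈ 35.355, ∠ = arctan(25/25) ≈ 45.00°
|H| = 500 / 901.38 ≈ 0.55471
Gain = 20 log₁₀(0.55471) ≈ -5.12 dB
∠H = 0.00° − 123.69° = -123.69°

-5.1 dB, -123.7°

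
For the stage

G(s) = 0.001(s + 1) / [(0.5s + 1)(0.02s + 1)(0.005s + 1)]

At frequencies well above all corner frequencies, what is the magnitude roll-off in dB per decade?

-40 dB/decade

Each pole contributes −20 dB/decade at high frequency; each zero contributes +20 dB/decade.
Net: 1 zero(s) − 3 pole(s) → -40 dB/decade.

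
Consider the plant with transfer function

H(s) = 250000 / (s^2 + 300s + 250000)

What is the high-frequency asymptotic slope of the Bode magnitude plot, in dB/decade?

-40 dB/decade

Each pole contributes −20 dB/decade at high frequency; each zero contributes +20 dB/decade.
Net: 0 zero(s) − 2 pole(s) → -40 dB/decade.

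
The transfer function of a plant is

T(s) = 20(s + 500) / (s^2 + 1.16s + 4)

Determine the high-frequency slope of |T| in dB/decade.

-20 dB/decade

Each pole contributes −20 dB/decade at high frequency; each zero contributes +20 dB/decade.
Net: 1 zero(s) − 2 pole(s) → -20 dB/decade.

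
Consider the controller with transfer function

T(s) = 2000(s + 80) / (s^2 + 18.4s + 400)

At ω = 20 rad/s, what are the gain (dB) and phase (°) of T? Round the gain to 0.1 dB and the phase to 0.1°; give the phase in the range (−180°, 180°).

53.0 dB, -76.0°

At s = jω = j20:
zero (s+80): 80 + j20 → |·| = √(80²+20²) = √6800 ≈ 82.462, ∠ = arctan(20/80) ≈ 14.04°
quadratic: (j20)² + 18.4·j20 + 400 = 0 + j368 → |·| ≈ 368, ∠ ≈ 90.00°
|T| = 2000 · 82.462 / 368 ≈ 448.16
Gain = 20 log₁₀(448.16) ≈ 53.03 dB
∠T = 14.04° − 90.00° = -75.96°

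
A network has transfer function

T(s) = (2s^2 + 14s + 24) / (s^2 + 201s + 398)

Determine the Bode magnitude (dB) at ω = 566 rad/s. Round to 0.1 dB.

5.5 dB

Substitute s = j566:
Numerator: 2(j566)^2 + 14(j566) + 24 = -640688 + j7924
Denominator: (j566)^2 + 201(j566) + 398 = -319958 + j113766
|N| = √(640688² + 7924²) ≈ 6.4074e+05, ∠N ≈ 179.29°
|D| = √(319958² + 113766²) ≈ 3.3958e+05, ∠D ≈ 160.43°
|T| = 6.4074e+05 / 3.3958e+05 ≈ 1.8869
Gain = 20 log₁₀(1.8869) ≈ 5.51 dB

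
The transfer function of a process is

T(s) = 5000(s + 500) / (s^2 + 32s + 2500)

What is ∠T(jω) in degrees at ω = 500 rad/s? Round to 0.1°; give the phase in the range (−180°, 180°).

At s = jω = j500:
zero (s+500): 500 + j500 → |·| = √(500²+500²) = √500000 ≈ 707.11, ∠ = arctan(500/500) ≈ 45.00°
quadratic: (j500)² + 32·j500 + 2500 = -247500 + j16000 → |·| ≈ 2.4802e+05, ∠ ≈ 176.30°
∠T = 45.00° − 176.30° = -131.30°

-131.3°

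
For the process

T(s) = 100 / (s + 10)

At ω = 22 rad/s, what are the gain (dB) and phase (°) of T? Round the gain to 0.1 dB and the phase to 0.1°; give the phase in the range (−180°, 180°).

Substitute s = j22:
Numerator: 100 = 100 + j0
Denominator: (j22) + 10 = 10 + j22
|N| = √(100² + 0²) ≈ 100, ∠N ≈ 0.00°
|D| = √(10² + 22²) ≈ 24.166, ∠D ≈ 65.56°
|T| = 100 / 24.166 ≈ 4.138
Gain = 20 log₁₀(4.138) ≈ 12.34 dB
∠T = 0.00° − 65.56° = -65.56°

12.3 dB, -65.6°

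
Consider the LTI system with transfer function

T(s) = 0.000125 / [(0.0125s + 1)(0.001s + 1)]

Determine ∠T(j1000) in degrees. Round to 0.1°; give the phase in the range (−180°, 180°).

-130.4°

At ω = 1000 rad/s:
pole (1 + j1000·0.0125) = 1 + j12.5 → |·| ≈ 12.54, ∠ ≈ 85.43°
pole (1 + j1000·0.001) = 1 + j1 → |·| ≈ 1.4142, ∠ ≈ 45.00°
∠T = (0°) − (85.43° + 45.00°) = -130.43°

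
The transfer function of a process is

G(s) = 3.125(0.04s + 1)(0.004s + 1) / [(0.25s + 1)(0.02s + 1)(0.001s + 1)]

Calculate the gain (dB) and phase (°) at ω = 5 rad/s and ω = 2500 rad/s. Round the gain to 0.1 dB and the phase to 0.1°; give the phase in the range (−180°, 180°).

At ω = 5 rad/s:
zero (1 + j5·0.04) = 1 + j0.2 → |·| ≈ 1.0198, ∠ ≈ 11.31°
zero (1 + j5·0.004) = 1 + j0.02 → |·| ≈ 1.0002, ∠ ≈ 1.15°
pole (1 + j5·0.25) = 1 + j1.25 → |·| ≈ 1.6008, ∠ ≈ 51.34°
pole (1 + j5·0.02) = 1 + j0.1 → |·| ≈ 1.005, ∠ ≈ 5.71°
pole (1 + j5·0.001) = 1 + j0.005 → |·| ≈ 1, ∠ ≈ 0.29°
|G| = 3.125 · 1.0198 · 1.0002 / (1.6008 · 1.005 · 1) ≈ 1.9813
Gain = 20 log₁₀(1.9813) ≈ 5.94 dB
∠G = (11.31° + 1.15°) − (51.34° + 5.71° + 0.29°) = -44.88°

At ω = 2500 rad/s:
zero (1 + j2500·0.04) = 1 + j100 → |·| ≈ 100, ∠ ≈ 89.43°
zero (1 + j2500·0.004) = 1 + j10 → |·| ≈ 10.05, ∠ ≈ 84.29°
pole (1 + j2500·0.25) = 1 + j625 → |·| ≈ 625, ∠ ≈ 89.91°
pole (1 + j2500·0.02) = 1 + j50 → |·| ≈ 50.01, ∠ ≈ 88.85°
pole (1 + j2500·0.001) = 1 + j2.5 → |·| ≈ 2.6926, ∠ ≈ 68.20°
|G| = 3.125 · 100 · 10.05 / (625 · 50.01 · 2.6926) ≈ 0.037317
Gain = 20 log₁₀(0.037317) ≈ -28.56 dB
∠G = (89.43° + 84.29°) − (89.91° + 88.85° + 68.20°) = -73.24°

ω = 5: 5.9 dB, -44.9°; ω = 2500: -28.6 dB, -73.2°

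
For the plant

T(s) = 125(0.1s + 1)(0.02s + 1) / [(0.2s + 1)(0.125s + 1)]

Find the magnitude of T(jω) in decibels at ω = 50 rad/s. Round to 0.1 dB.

23.0 dB

At ω = 50 rad/s:
zero (1 + j50·0.1) = 1 + j5 → |·| ≈ 5.099, ∠ ≈ 78.69°
zero (1 + j50·0.02) = 1 + j1 → |·| ≈ 1.4142, ∠ ≈ 45.00°
pole (1 + j50·0.2) = 1 + j10 → |·| ≈ 10.05, ∠ ≈ 84.29°
pole (1 + j50·0.125) = 1 + j6.25 → |·| ≈ 6.3295, ∠ ≈ 80.91°
|T| = 125 · 5.099 · 1.4142 / (10.05 · 6.3295) ≈ 14.17
Gain = 20 log₁₀(14.17) ≈ 23.03 dB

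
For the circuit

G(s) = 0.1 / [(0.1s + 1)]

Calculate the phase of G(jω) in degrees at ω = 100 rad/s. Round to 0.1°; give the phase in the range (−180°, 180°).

-84.3°

At ω = 100 rad/s:
pole (1 + j100·0.1) = 1 + j10 → |·| ≈ 10.05, ∠ ≈ 84.29°
∠G = (0°) − (84.29°) = -84.29°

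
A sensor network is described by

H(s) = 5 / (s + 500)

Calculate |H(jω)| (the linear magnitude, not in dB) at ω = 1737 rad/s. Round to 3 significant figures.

0.00277

At s = jω = j1737:
pole (s+500): 500 + j1737 → |·| = √(500²+1737²) = √3267169 ≈ 1807.5, ∠ = arctan(1737/500) ≈ 73.94°
|H| = 5 / 1807.5 ≈ 0.0027663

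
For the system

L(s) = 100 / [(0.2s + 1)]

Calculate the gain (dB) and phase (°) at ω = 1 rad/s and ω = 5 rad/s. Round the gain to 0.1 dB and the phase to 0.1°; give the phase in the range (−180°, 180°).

At ω = 1 rad/s:
pole (1 + j1·0.2) = 1 + j0.2 → |·| ≈ 1.0198, ∠ ≈ 11.31°
|L| = 100 · 1 / (1.0198) ≈ 98.058
Gain = 20 log₁₀(98.058) ≈ 39.83 dB
∠L = (0°) − (11.31°) = -11.31°

At ω = 5 rad/s:
pole (1 + j5·0.2) = 1 + j1 → |·| ≈ 1.4142, ∠ ≈ 45.00°
|L| = 100 · 1 / (1.4142) ≈ 70.711
Gain = 20 log₁₀(70.711) ≈ 36.99 dB
∠L = (0°) − (45.00°) = -45.00°

ω = 1: 39.8 dB, -11.3°; ω = 5: 37.0 dB, -45.0°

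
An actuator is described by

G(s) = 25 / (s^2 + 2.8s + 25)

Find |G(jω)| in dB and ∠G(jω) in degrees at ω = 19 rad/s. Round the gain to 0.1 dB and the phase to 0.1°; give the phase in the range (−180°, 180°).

-22.7 dB, -171.0°

At s = jω = j19:
quadratic: (j19)² + 2.8·j19 + 25 = -336 + j53.2 → |·| ≈ 340.19, ∠ ≈ 171.00°
|G| = 25 / 340.19 ≈ 0.073488
Gain = 20 log₁₀(0.073488) ≈ -22.68 dB
∠G = 0.00° − 171.00° = -171.00°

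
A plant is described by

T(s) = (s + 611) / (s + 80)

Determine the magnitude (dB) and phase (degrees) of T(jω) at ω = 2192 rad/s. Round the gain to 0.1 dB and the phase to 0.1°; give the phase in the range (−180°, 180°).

At s = jω = j2192:
zero (s+611): 611 + j2192 → |·| = √(611²+2192²) = √5178185 ≈ 2275.6, ∠ = arctan(2192/611) ≈ 74.42°
pole (s+80): 80 + j2192 → |·| = √(80²+2192²) = √4811264 ≈ 2193.5, ∠ = arctan(2192/80) ≈ 87.91°
|T| = 1 · 2275.6 / 2193.5 ≈ 1.0374
Gain = 20 log₁₀(1.0374) ≈ 0.32 dB
∠T = 74.42° − 87.91° = -13.49°

0.3 dB, -13.5°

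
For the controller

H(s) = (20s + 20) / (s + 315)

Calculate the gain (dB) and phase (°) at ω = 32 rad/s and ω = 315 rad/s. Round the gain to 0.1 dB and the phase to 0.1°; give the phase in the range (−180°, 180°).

ω = 32: 6.1 dB, 82.4°; ω = 315: 23.0 dB, 44.8°

Substitute s = j32:
Numerator: 20(j32) + 20 = 20 + j640
Denominator: (j32) + 315 = 315 + j32
|N| = √(20² + 640²) ≈ 640.31, ∠N ≈ 88.21°
|D| = √(315² + 32²) ≈ 316.62, ∠D ≈ 5.80°
|H| = 640.31 / 316.62 ≈ 2.0223
Gain = 20 log₁₀(2.0223) ≈ 6.12 dB
∠H = 88.21° − 5.80° = 82.41°

Substitute s = j315:
Numerator: 20(j315) + 20 = 20 + j6300
Denominator: (j315) + 315 = 315 + j315
|N| = √(20² + 6300²) ≈ 6300, ∠N ≈ 89.82°
|D| = √(315² + 315²) ≈ 445.48, ∠D ≈ 45.00°
|H| = 6300 / 445.48 ≈ 14.142
Gain = 20 log₁₀(14.142) ≈ 23.01 dB
∠H = 89.82° − 45.00° = 44.82°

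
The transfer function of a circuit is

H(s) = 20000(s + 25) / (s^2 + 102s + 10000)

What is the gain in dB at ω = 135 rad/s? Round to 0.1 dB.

At s = jω = j135:
zero (s+25): 25 + j135 → |·| = √(25²+135²) = √18850 ≈ 137.3, ∠ = arctan(135/25) ≈ 79.51°
quadratic: (j135)² + 102·j135 + 10000 = -8225 + j13770 → |·| ≈ 16039, ∠ ≈ 120.85°
|H| = 20000 · 137.3 / 16039 ≈ 171.21
Gain = 20 log₁₀(171.21) ≈ 44.67 dB

44.7 dB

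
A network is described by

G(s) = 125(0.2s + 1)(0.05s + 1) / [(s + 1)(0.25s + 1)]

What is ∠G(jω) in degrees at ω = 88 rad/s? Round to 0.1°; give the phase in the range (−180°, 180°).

At ω = 88 rad/s:
zero (1 + j88·0.2) = 1 + j17.6 → |·| ≈ 17.628, ∠ ≈ 86.75°
zero (1 + j88·0.05) = 1 + j4.4 → |·| ≈ 4.5122, ∠ ≈ 77.20°
pole (1 + j88·1) = 1 + j88 → |·| ≈ 88.006, ∠ ≈ 89.35°
pole (1 + j88·0.25) = 1 + j22 → |·| ≈ 22.023, ∠ ≈ 87.40°
∠G = (86.75° + 77.20°) − (89.35° + 87.40°) = -12.80°

-12.8°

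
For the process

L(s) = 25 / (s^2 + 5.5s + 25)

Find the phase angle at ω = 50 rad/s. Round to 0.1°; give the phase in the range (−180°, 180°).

-173.7°

At s = jω = j50:
quadratic: (j50)² + 5.5·j50 + 25 = -2475 + j275 → |·| ≈ 2490.2, ∠ ≈ 173.66°
∠L = 0.00° − 173.66° = -173.66°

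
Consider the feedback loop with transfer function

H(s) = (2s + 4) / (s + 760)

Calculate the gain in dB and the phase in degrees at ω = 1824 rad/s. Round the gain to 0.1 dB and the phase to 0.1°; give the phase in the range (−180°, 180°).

Substitute s = j1824:
Numerator: 2(j1824) + 4 = 4 + j3648
Denominator: (j1824) + 760 = 760 + j1824
|N| = √(4² + 3648²) ≈ 3648, ∠N ≈ 89.94°
|D| = √(760² + 1824²) ≈ 1976, ∠D ≈ 67.38°
|H| = 3648 / 1976 ≈ 1.8462
Gain = 20 log₁₀(1.8462) ≈ 5.33 dB
∠H = 89.94° − 67.38° = 22.56°

5.3 dB, 22.6°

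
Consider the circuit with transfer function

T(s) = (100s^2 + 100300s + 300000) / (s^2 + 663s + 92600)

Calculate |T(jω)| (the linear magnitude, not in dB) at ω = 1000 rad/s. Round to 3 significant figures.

Substitute s = j1000:
Numerator: 100(j1000)^2 + 100300(j1000) + 300000 = -99700000 + j100300000
Denominator: (j1000)^2 + 663(j1000) + 92600 = -907400 + j663000
|N| = √(99700000² + 100300000²) ≈ 1.4142e+08, ∠N ≈ 134.83°
|D| = √(907400² + 663000²) ≈ 1.1238e+06, ∠D ≈ 143.85°
|T| = 1.4142e+08 / 1.1238e+06 ≈ 125.84

126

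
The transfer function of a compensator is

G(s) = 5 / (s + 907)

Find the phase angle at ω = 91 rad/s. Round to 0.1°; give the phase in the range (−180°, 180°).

-5.7°

Substitute s = j91:
Numerator: 5 = 5 + j0
Denominator: (j91) + 907 = 907 + j91
|N| = √(5² + 0²) ≈ 5, ∠N ≈ 0.00°
|D| = √(907² + 91²) ≈ 911.55, ∠D ≈ 5.73°
∠G = 0.00° − 5.73° = -5.73°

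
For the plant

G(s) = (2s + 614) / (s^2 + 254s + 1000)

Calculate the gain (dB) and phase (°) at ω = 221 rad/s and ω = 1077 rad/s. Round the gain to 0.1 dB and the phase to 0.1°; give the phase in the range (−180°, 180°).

Substitute s = j221:
Numerator: 2(j221) + 614 = 614 + j442
Denominator: (j221)^2 + 254(j221) + 1000 = -47841 + j56134
|N| = √(614² + 442²) ≈ 756.54, ∠N ≈ 35.75°
|D| = √(47841² + 56134²) ≈ 73755, ∠D ≈ 130.44°
|G| = 756.54 / 73755 ≈ 0.010257
Gain = 20 log₁₀(0.010257) ≈ -39.78 dB
∠G = 35.75° − 130.44° = -94.69°

Substitute s = j1077:
Numerator: 2(j1077) + 614 = 614 + j2154
Denominator: (j1077)^2 + 254(j1077) + 1000 = -1158929 + j273558
|N| = √(614² + 2154²) ≈ 2239.8, ∠N ≈ 74.09°
|D| = √(1158929² + 273558²) ≈ 1.1908e+06, ∠D ≈ 166.72°
|G| = 2239.8 / 1.1908e+06 ≈ 0.0018809
Gain = 20 log₁₀(0.0018809) ≈ -54.51 dB
∠G = 74.09° − 166.72° = -92.63°

ω = 221: -39.8 dB, -94.7°; ω = 1077: -54.5 dB, -92.6°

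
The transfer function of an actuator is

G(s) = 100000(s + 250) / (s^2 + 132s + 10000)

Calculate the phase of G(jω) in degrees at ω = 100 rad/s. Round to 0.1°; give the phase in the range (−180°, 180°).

At s = jω = j100:
zero (s+250): 250 + j100 → |·| = √(250²+100²) = √72500 ≈ 269.26, ∠ = arctan(100/250) ≈ 21.80°
quadratic: (j100)² + 132·j100 + 10000 = 0 + j13200 → |·| ≈ 13200, ∠ ≈ 90.00°
∠G = 21.80° − 90.00° = -68.20°

-68.2°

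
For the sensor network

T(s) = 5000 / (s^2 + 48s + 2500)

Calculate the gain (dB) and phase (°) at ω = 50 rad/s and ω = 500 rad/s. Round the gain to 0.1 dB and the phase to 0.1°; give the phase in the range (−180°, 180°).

ω = 50: 6.4 dB, -90.0°; ω = 500: -33.9 dB, -174.5°

At s = jω = j50:
quadratic: (j50)² + 48·j50 + 2500 = 0 + j2400 → |·| ≈ 2400, ∠ ≈ 90.00°
|T| = 5000 / 2400 ≈ 2.0833
Gain = 20 log₁₀(2.0833) ≈ 6.38 dB
∠T = 0.00° − 90.00° = -90.00°

At s = jω = j500:
quadratic: (j500)² + 48·j500 + 2500 = -247500 + j24000 → |·| ≈ 2.4866e+05, ∠ ≈ 174.46°
|T| = 5000 / 2.4866e+05 ≈ 0.020108
Gain = 20 log₁₀(0.020108) ≈ -33.93 dB
∠T = 0.00° − 174.46° = -174.46°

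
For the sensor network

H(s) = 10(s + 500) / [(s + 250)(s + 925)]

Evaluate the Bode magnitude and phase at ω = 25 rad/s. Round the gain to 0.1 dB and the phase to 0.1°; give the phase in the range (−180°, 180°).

At s = jω = j25:
zero (s+500): 500 + j25 → |·| = √(500²+25²) = √250625 ≈ 500.62, ∠ = arctan(25/500) ≈ 2.86°
pole (s+250): 250 + j25 → |·| = √(250²+25²) = √63125 ≈ 251.25, ∠ = arctan(25/250) ≈ 5.71°
pole (s+925): 925 + j25 → |·| = √(925²+25²) = √856250 ≈ 925.34, ∠ = arctan(25/925) ≈ 1.55°
|H| = 10 · 500.62 / 2.3249e+05 ≈ 0.021533
Gain = 20 log₁₀(0.021533) ≈ -33.34 dB
∠H = 2.86° − 7.26° = -4.40°

-33.3 dB, -4.4°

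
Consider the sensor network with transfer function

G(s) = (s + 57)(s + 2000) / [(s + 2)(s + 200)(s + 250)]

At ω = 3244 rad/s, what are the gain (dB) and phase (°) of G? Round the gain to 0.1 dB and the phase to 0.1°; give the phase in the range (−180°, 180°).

At s = jω = j3244:
zero (s+57): 57 + j3244 → |·| = √(57²+3244²) = √10526785 ≈ 3244.5, ∠ = arctan(3244/57) ≈ 88.99°
zero (s+2000): 2000 + j3244 → |·| = √(2000²+3244²) = √14523536 ≈ 3811, ∠ = arctan(3244/2000) ≈ 58.35°
pole (s+2): 2 + j3244 → |·| = √(2²+3244²) = √10523540 ≈ 3244, ∠ = arctan(3244/2) ≈ 89.96°
pole (s+200): 200 + j3244 → |·| = √(200²+3244²) = √10563536 ≈ 3250.2, ∠ = arctan(3244/200) ≈ 86.47°
pole (s+250): 250 + j3244 → |·| = √(250²+3244²) = √10586036 ≈ 3253.6, ∠ = arctan(3244/250) ≈ 85.59°
|G| = 1 · 1.2365e+07 / 3.4305e+10 ≈ 0.00036044
Gain = 20 log₁₀(0.00036044) ≈ -68.86 dB
∠G = 147.34° − 262.02° = -114.68°

-68.9 dB, -114.7°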